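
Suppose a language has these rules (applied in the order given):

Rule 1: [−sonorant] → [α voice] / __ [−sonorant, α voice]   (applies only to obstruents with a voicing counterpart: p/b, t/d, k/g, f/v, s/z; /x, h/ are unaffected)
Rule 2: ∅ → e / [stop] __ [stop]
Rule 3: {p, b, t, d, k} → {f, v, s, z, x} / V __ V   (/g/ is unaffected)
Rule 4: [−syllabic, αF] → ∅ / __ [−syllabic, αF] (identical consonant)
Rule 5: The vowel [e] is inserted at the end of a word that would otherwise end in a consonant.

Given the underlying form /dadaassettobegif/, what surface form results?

Rule 1 (regressive voicing assimilation): no segment meets the environment; /dadaassettobegif/ is unchanged.
Rule 2 (stop-cluster e-epenthesis): /t/ and /t/ form a stop–stop cluster, so [e] is inserted between them. /dadaassettobegif/ → dadaassetetobegif.
Rule 3 (intervocalic spirantization): /d/ is a stop between vowels /a/ and /a/, so it spirantizes to the fricative [z]. /t/ is a stop between vowels /e/ and /e/, so it spirantizes to the fricative [s]. /t/ is a stop between vowels /e/ and /o/, so it spirantizes to the fricative [s]. /b/ is a stop between vowels /o/ and /e/, so it spirantizes to the fricative [v]. /dadaassetetobegif/ → dazaassesesovegif.
Rule 4 (degemination): /ss/ is a geminate; the first /s/ deletes. /dazaassesesovegif/ → dazaasesesovegif.
Rule 5 (final e-epenthesis): the form ends in the consonant /f/, so [e] is inserted word-finally. /dazaasesesovegif/ → dazaasesesovegife.

dazaasesesovegife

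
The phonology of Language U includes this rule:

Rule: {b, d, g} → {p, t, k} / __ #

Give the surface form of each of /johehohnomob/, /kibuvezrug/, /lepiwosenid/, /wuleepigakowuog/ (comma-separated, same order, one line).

/johehohnomob/: /b/ is a voiced stop in word-final position, so it devoices to [p]. → [johehohnomop].
/kibuvezrug/: /g/ is a voiced stop in word-final position, so it devoices to [k]. → [kibuvezruk].
/lepiwosenid/: /d/ is a voiced stop in word-final position, so it devoices to [t]. → [lepiwosenit].
/wuleepigakowuog/: /g/ is a voiced stop in word-final position, so it devoices to [k]. → [wuleepigakowuok].

johehohnomop, kibuvezruk, lepiwosenit, wuleepigakowuok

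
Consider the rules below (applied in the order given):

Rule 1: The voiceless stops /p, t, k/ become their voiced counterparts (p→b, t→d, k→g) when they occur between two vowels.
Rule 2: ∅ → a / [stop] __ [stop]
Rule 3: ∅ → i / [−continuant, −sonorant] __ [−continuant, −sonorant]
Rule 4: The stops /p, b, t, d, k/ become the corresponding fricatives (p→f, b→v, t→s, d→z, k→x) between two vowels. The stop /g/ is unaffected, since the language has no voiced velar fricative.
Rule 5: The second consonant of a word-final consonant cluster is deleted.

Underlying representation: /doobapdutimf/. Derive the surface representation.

doovafazuzim

Rule 1 (intervocalic voicing): /t/ is a voiceless stop between vowels /u/ and /i/, so it voices to [d]. /doobapdutimf/ → doobapdudimf.
Rule 2 (stop-cluster a-epenthesis): /p/ and /d/ form a stop–stop cluster, so [a] is inserted between them. /doobapdudimf/ → doobapadudimf.
Rule 3 (stop-cluster i-epenthesis): no segment meets the environment; /doobapadudimf/ is unchanged.
Rule 4 (intervocalic spirantization): /b/ is a stop between vowels /o/ and /a/, so it spirantizes to the fricative [v]. /p/ is a stop between vowels /a/ and /a/, so it spirantizes to the fricative [f]. /d/ is a stop between vowels /a/ and /u/, so it spirantizes to the fricative [z]. /d/ is a stop between vowels /u/ and /i/, so it spirantizes to the fricative [z]. /doobapadudimf/ → doovafazuzimf.
Rule 5 (final cluster simplification): /f/ is the second consonant of a word-final cluster /mf/, so it deletes. /doovafazuzimf/ → doovafazuzim.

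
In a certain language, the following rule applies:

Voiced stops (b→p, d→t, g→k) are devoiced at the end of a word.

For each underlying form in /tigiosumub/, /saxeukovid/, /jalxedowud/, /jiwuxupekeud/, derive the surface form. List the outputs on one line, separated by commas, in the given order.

/tigiosumub/: /b/ is a voiced stop in word-final position, so it devoices to [p]. → [tigiosumup].
/saxeukovid/: /d/ is a voiced stop in word-final position, so it devoices to [t]. → [saxeukovit].
/jalxedowud/: /d/ is a voiced stop in word-final position, so it devoices to [t]. → [jalxedowut].
/jiwuxupekeud/: /d/ is a voiced stop in word-final position, so it devoices to [t]. → [jiwuxupekeut].

tigiosumup, saxeukovit, jalxedowut, jiwuxupekeut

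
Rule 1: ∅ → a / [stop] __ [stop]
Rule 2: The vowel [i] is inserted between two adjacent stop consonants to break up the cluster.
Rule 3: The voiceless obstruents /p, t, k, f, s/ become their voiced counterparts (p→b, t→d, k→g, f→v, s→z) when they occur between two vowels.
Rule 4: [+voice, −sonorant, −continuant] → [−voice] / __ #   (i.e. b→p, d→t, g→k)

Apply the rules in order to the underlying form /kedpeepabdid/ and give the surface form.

Rule 1 (stop-cluster a-epenthesis): /d/ and /p/ form a stop–stop cluster, so [a] is inserted between them. /b/ and /d/ form a stop–stop cluster, so [a] is inserted between them. /kedpeepabdid/ → kedapeepabadid.
Rule 2 (stop-cluster i-epenthesis): no segment meets the environment; /kedapeepabadid/ is unchanged.
Rule 3 (intervocalic voicing): /p/ is a voiceless obstruent between vowels /a/ and /e/, so it voices to [b]. /p/ is a voiceless obstruent between vowels /e/ and /a/, so it voices to [b]. /kedapeepabadid/ → kedabeebabadid.
Rule 4 (final devoicing): /d/ is a voiced stop in word-final position, so it devoices to [t]. /kedabeebabadid/ → kedabeebabadit.

kedabeebabadit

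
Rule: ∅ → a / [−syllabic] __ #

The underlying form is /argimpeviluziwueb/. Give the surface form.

the form ends in the consonant /b/, so [a] is inserted word-finally.
Surface form: [argimpeviluziwueba].

argimpeviluziwueba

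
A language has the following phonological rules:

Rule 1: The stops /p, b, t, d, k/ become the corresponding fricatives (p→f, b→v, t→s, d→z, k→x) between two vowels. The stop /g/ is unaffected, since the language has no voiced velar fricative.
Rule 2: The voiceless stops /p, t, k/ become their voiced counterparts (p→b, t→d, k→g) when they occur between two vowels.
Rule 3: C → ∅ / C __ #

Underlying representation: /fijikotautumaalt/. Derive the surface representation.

fijixosausumaal

Rule 1 (intervocalic spirantization): /k/ is a stop between vowels /i/ and /o/, so it spirantizes to the fricative [x]. /t/ is a stop between vowels /o/ and /a/, so it spirantizes to the fricative [s]. /t/ is a stop between vowels /u/ and /u/, so it spirantizes to the fricative [s]. /fijikotautumaalt/ → fijixosausumaalt.
Rule 2 (intervocalic voicing): no segment meets the environment; /fijixosausumaalt/ is unchanged.
Rule 3 (final cluster simplification): /t/ is the second consonant of a word-final cluster /lt/, so it deletes. /fijixosausumaalt/ → fijixosausumaal.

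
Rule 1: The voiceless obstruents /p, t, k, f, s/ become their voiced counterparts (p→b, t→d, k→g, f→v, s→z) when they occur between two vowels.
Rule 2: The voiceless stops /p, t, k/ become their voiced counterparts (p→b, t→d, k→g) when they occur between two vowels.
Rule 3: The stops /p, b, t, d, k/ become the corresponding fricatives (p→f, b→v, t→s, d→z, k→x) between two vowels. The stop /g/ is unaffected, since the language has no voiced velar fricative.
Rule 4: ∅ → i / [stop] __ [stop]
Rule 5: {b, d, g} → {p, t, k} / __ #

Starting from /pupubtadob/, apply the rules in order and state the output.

puvubitazop

Rule 1 (intervocalic voicing): /p/ is a voiceless obstruent between vowels /u/ and /u/, so it voices to [b]. /pupubtadob/ → pububtadob.
Rule 2 (intervocalic voicing): no segment meets the environment; /pububtadob/ is unchanged.
Rule 3 (intervocalic spirantization): /b/ is a stop between vowels /u/ and /u/, so it spirantizes to the fricative [v]. /d/ is a stop between vowels /a/ and /o/, so it spirantizes to the fricative [z]. /pububtadob/ → puvubtazob.
Rule 4 (stop-cluster i-epenthesis): /b/ and /t/ form a stop–stop cluster, so [i] is inserted between them. /puvubtazob/ → puvubitazob.
Rule 5 (final devoicing): /b/ is a voiced stop in word-final position, so it devoices to [p]. /puvubitazob/ → puvubitazop.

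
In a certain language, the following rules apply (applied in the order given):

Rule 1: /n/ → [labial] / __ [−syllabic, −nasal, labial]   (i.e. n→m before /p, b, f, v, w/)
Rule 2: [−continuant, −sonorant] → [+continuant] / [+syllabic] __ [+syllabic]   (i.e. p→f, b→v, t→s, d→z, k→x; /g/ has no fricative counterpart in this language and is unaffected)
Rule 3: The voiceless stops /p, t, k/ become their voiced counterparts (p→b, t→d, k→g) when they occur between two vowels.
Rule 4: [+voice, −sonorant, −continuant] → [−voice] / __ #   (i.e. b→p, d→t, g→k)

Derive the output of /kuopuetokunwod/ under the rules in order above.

Rule 1 (nasal place assimilation): /n/ precedes the labial consonant /w/, so it assimilates in place to [m]. /kuopuetokunwod/ → kuopuetokumwod.
Rule 2 (intervocalic spirantization): /p/ is a stop between vowels /o/ and /u/, so it spirantizes to the fricative [f]. /t/ is a stop between vowels /e/ and /o/, so it spirantizes to the fricative [s]. /k/ is a stop between vowels /o/ and /u/, so it spirantizes to the fricative [x]. /kuopuetokumwod/ → kuofuesoxumwod.
Rule 3 (intervocalic voicing): no segment meets the environment; /kuofuesoxumwod/ is unchanged.
Rule 4 (final devoicing): /d/ is a voiced stop in word-final position, so it devoices to [t]. /kuofuesoxumwod/ → kuofuesoxumwot.

kuofuesoxumwot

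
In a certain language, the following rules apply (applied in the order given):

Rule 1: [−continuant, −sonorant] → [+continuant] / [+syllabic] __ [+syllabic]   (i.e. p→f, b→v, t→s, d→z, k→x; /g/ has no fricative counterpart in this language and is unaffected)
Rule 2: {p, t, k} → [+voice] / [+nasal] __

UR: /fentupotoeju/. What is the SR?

Rule 1 (intervocalic spirantization): /p/ is a stop between vowels /u/ and /o/, so it spirantizes to the fricative [f]. /t/ is a stop between vowels /o/ and /o/, so it spirantizes to the fricative [s]. /fentupotoeju/ → fentufosoeju.
Rule 2 (post-nasal voicing): /t/ is a voiceless stop immediately after the nasal /n/, so it voices to [d]. /fentufosoeju/ → fendufosoeju.

fendufosoeju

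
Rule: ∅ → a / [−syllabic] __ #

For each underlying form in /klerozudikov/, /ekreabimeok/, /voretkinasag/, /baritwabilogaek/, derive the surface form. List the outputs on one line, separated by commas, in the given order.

/klerozudikov/: the form ends in the consonant /v/, so [a] is inserted word-finally. → [klerozudikova].
/ekreabimeok/: the form ends in the consonant /k/, so [a] is inserted word-finally. → [ekreabimeoka].
/voretkinasag/: the form ends in the consonant /g/, so [a] is inserted word-finally. → [voretkinasaga].
/baritwabilogaek/: the form ends in the consonant /k/, so [a] is inserted word-finally. → [baritwabilogaeka].

klerozudikova, ekreabimeoka, voretkinasaga, baritwabilogaeka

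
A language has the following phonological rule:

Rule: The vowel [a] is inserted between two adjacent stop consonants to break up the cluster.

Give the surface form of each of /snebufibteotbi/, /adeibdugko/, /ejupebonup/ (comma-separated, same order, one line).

snebufibateotabi, adeibadugako, ejupebonup

/snebufibteotbi/: /b/ and /t/ form a stop–stop cluster, so [a] is inserted between them. /t/ and /b/ form a stop–stop cluster, so [a] is inserted between them. → [snebufibateotabi].
/adeibdugko/: /b/ and /d/ form a stop–stop cluster, so [a] is inserted between them. /g/ and /k/ form a stop–stop cluster, so [a] is inserted between them. → [adeibadugako].
/ejupebonup/: the rule's environment is not met; surfaces unchanged as [ejupebonup].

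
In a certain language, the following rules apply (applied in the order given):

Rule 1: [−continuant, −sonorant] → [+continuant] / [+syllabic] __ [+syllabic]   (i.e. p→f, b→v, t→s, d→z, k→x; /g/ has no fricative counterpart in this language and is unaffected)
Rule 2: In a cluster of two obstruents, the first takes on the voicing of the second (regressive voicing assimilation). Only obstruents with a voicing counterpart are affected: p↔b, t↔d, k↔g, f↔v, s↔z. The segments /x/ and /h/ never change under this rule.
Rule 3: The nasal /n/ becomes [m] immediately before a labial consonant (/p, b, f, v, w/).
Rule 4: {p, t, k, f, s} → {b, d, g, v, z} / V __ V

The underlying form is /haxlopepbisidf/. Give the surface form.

Rule 1 (intervocalic spirantization): /p/ is a stop between vowels /o/ and /e/, so it spirantizes to the fricative [f]. /haxlopepbisidf/ → haxlofepbisidf.
Rule 2 (regressive voicing assimilation): /p/ precedes the voiced obstruent /b/, so it voices to [b] by assimilation. /d/ precedes the voiceless obstruent /f/, so it devoices to [t] by assimilation. /haxlofepbisidf/ → haxlofebbisitf.
Rule 3 (nasal place assimilation): no segment meets the environment; /haxlofebbisitf/ is unchanged.
Rule 4 (intervocalic voicing): /f/ is a voiceless obstruent between vowels /o/ and /e/, so it voices to [v]. /s/ is a voiceless obstruent between vowels /i/ and /i/, so it voices to [z]. /haxlofebbisitf/ → haxlovebbizitf.

haxlovebbizitf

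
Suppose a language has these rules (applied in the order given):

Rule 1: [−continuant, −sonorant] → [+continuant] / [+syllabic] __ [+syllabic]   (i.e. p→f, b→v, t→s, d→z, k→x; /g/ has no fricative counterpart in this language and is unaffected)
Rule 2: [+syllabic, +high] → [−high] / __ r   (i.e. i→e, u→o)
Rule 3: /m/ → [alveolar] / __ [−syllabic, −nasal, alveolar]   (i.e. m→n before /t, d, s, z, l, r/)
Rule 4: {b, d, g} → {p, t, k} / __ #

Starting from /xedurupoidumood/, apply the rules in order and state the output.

xezorufoizumoot

Rule 1 (intervocalic spirantization): /d/ is a stop between vowels /e/ and /u/, so it spirantizes to the fricative [z]. /p/ is a stop between vowels /u/ and /o/, so it spirantizes to the fricative [f]. /d/ is a stop between vowels /i/ and /u/, so it spirantizes to the fricative [z]. /xedurupoidumood/ → xezurufoizumood.
Rule 2 (pre-rhotic lowering): /u/ is a high vowel immediately before /r/, so it lowers to [o]. /xezurufoizumood/ → xezorufoizumood.
Rule 3 (nasal place assimilation): no segment meets the environment; /xezorufoizumood/ is unchanged.
Rule 4 (final devoicing): /d/ is a voiced stop in word-final position, so it devoices to [t]. /xezorufoizumood/ → xezorufoizumoot.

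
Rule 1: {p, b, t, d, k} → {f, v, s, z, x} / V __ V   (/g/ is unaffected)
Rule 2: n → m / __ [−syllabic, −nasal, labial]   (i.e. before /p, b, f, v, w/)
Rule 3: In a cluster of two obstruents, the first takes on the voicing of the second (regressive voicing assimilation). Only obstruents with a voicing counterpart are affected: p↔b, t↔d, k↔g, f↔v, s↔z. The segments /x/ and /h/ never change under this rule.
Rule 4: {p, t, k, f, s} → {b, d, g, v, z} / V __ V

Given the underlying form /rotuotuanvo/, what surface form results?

Rule 1 (intervocalic spirantization): /t/ is a stop between vowels /o/ and /u/, so it spirantizes to the fricative [s]. /t/ is a stop between vowels /o/ and /u/, so it spirantizes to the fricative [s]. /rotuotuanvo/ → rosuosuanvo.
Rule 2 (nasal place assimilation): /n/ precedes the labial consonant /v/, so it assimilates in place to [m]. /rosuosuanvo/ → rosuosuamvo.
Rule 3 (regressive voicing assimilation): no segment meets the environment; /rosuosuamvo/ is unchanged.
Rule 4 (intervocalic voicing): /s/ is a voiceless obstruent between vowels /o/ and /u/, so it voices to [z]. /s/ is a voiceless obstruent between vowels /o/ and /u/, so it voices to [z]. /rosuosuamvo/ → rozuozuamvo.

rozuozuamvo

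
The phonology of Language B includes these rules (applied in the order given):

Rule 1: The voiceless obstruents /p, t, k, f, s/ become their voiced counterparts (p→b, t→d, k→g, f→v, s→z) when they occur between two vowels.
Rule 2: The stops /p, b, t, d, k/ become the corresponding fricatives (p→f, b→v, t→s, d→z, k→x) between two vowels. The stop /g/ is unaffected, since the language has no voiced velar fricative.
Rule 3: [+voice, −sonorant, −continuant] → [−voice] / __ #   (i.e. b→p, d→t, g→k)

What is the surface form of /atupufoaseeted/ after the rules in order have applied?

Rule 1 (intervocalic voicing): /t/ is a voiceless obstruent between vowels /a/ and /u/, so it voices to [d]. /p/ is a voiceless obstruent between vowels /u/ and /u/, so it voices to [b]. /f/ is a voiceless obstruent between vowels /u/ and /o/, so it voices to [v]. /s/ is a voiceless obstruent between vowels /a/ and /e/, so it voices to [z]. /t/ is a voiceless obstruent between vowels /e/ and /e/, so it voices to [d]. /atupufoaseeted/ → adubuvoazeeded.
Rule 2 (intervocalic spirantization): /d/ is a stop between vowels /a/ and /u/, so it spirantizes to the fricative [z]. /b/ is a stop between vowels /u/ and /u/, so it spirantizes to the fricative [v]. /d/ is a stop between vowels /e/ and /e/, so it spirantizes to the fricative [z]. /adubuvoazeeded/ → azuvuvoazeezed.
Rule 3 (final devoicing): /d/ is a voiced stop in word-final position, so it devoices to [t]. /azuvuvoazeezed/ → azuvuvoazeezet.

azuvuvoazeezet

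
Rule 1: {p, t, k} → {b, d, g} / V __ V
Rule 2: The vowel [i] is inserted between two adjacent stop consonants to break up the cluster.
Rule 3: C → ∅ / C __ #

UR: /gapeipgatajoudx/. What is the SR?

gabeipigadajoud

Rule 1 (intervocalic voicing): /p/ is a voiceless stop between vowels /a/ and /e/, so it voices to [b]. /t/ is a voiceless stop between vowels /a/ and /a/, so it voices to [d]. /gapeipgatajoudx/ → gabeipgadajoudx.
Rule 2 (stop-cluster i-epenthesis): /p/ and /g/ form a stop–stop cluster, so [i] is inserted between them. /gabeipgadajoudx/ → gabeipigadajoudx.
Rule 3 (final cluster simplification): /x/ is the second consonant of a word-final cluster /dx/, so it deletes. /gabeipigadajoudx/ → gabeipigadajoud.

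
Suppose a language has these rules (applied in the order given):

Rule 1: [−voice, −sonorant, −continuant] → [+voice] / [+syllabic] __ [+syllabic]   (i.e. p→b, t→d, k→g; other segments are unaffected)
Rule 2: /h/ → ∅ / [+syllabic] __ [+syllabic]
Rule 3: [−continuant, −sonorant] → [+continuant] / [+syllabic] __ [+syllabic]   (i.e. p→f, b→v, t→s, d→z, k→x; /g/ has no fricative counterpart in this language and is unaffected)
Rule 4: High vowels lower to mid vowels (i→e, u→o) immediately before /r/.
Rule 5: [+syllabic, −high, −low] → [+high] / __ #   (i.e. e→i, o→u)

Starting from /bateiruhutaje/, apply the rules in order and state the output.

Rule 1 (intervocalic voicing): /t/ is a voiceless stop between vowels /a/ and /e/, so it voices to [d]. /t/ is a voiceless stop between vowels /u/ and /a/, so it voices to [d]. /bateiruhutaje/ → badeiruhudaje.
Rule 2 (intervocalic h-deletion): /h/ occurs between vowels /u/ and /u/, so it deletes. /badeiruhudaje/ → badeiruudaje.
Rule 3 (intervocalic spirantization): /d/ is a stop between vowels /a/ and /e/, so it spirantizes to the fricative [z]. /d/ is a stop between vowels /u/ and /a/, so it spirantizes to the fricative [z]. /badeiruudaje/ → bazeiruuzaje.
Rule 4 (pre-rhotic lowering): /i/ is a high vowel immediately before /r/, so it lowers to [e]. /bazeiruuzaje/ → bazeeruuzaje.
Rule 5 (final vowel raising): /e/ is a mid vowel in word-final position, so it raises to [i]. /bazeeruuzaje/ → bazeeruuzaji.

bazeeruuzaji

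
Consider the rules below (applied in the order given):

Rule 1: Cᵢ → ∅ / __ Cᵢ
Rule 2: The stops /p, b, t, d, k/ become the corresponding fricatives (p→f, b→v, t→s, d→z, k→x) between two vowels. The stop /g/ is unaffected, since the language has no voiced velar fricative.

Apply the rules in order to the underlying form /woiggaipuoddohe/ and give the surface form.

Rule 1 (degemination): /gg/ is a geminate; the first /g/ deletes. /dd/ is a geminate; the first /d/ deletes. /woiggaipuoddohe/ → woigaipuodohe.
Rule 2 (intervocalic spirantization): /p/ is a stop between vowels /i/ and /u/, so it spirantizes to the fricative [f]. /d/ is a stop between vowels /o/ and /o/, so it spirantizes to the fricative [z]. /woigaipuodohe/ → woigaifuozohe.

woigaifuozohe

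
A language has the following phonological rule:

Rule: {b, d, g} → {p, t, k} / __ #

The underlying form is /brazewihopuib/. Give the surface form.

Scanning /brazewihopuib/: /b/ at position 1 is not in the conditioning environment; /b/ is a voiced stop in word-final position, so it devoices to [p].
Result: [brazewihopuip].

brazewihopuip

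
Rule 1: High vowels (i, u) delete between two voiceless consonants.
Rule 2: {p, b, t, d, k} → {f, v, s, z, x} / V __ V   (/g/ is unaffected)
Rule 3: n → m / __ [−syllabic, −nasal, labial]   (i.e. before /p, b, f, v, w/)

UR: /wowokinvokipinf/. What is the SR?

Rule 1 (high vowel syncope): /i/ is a high vowel flanked by voiceless consonants /k/ and /p/, so it deletes. /wowokinvokipinf/ → wowokinvokpinf.
Rule 2 (intervocalic spirantization): /k/ is a stop between vowels /o/ and /i/, so it spirantizes to the fricative [x]. /wowokinvokpinf/ → wowoxinvokpinf.
Rule 3 (nasal place assimilation): /n/ precedes the labial consonant /v/, so it assimilates in place to [m]. /n/ precedes the labial consonant /f/, so it assimilates in place to [m]. /wowoxinvokpinf/ → wowoximvokpimf.

wowoximvokpimf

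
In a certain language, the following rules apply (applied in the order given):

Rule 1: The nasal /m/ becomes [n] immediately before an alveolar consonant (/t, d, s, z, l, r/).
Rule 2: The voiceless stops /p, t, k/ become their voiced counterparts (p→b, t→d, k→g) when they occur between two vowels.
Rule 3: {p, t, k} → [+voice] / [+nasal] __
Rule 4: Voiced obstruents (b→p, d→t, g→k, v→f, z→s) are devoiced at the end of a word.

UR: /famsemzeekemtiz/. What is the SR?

fansenzeegendis

Rule 1 (nasal place assimilation): /m/ precedes the alveolar consonant /s/, so it assimilates in place to [n]. /m/ precedes the alveolar consonant /z/, so it assimilates in place to [n]. /m/ precedes the alveolar consonant /t/, so it assimilates in place to [n]. /famsemzeekemtiz/ → fansenzeekentiz.
Rule 2 (intervocalic voicing): /k/ is a voiceless stop between vowels /e/ and /e/, so it voices to [g]. /fansenzeekentiz/ → fansenzeegentiz.
Rule 3 (post-nasal voicing): /t/ is a voiceless stop immediately after the nasal /n/, so it voices to [d]. /fansenzeegentiz/ → fansenzeegendiz.
Rule 4 (final devoicing): /z/ is a voiced obstruent in word-final position, so it devoices to [s]. /fansenzeegendiz/ → fansenzeegendis.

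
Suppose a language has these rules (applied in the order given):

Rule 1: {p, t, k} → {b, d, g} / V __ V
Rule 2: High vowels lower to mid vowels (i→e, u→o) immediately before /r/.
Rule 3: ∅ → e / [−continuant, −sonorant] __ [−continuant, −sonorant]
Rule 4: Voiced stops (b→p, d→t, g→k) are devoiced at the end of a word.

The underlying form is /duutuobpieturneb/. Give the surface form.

Rule 1 (intervocalic voicing): /t/ is a voiceless stop between vowels /u/ and /u/, so it voices to [d]. /t/ is a voiceless stop between vowels /e/ and /u/, so it voices to [d]. /duutuobpieturneb/ → duuduobpiedurneb.
Rule 2 (pre-rhotic lowering): /u/ is a high vowel immediately before /r/, so it lowers to [o]. /duuduobpiedurneb/ → duuduobpiedorneb.
Rule 3 (stop-cluster e-epenthesis): /b/ and /p/ form a stop–stop cluster, so [e] is inserted between them. /duuduobpiedorneb/ → duuduobepiedorneb.
Rule 4 (final devoicing): /b/ is a voiced stop in word-final position, so it devoices to [p]. /duuduobepiedorneb/ → duuduobepiedornep.

duuduobepiedornep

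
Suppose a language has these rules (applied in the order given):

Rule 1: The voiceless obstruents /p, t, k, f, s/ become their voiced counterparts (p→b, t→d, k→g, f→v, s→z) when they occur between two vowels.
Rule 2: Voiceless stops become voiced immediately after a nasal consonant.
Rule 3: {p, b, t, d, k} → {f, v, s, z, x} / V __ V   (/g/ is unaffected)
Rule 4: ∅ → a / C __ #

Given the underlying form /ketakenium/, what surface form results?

kezageniuma

Rule 1 (intervocalic voicing): /t/ is a voiceless obstruent between vowels /e/ and /a/, so it voices to [d]. /k/ is a voiceless obstruent between vowels /a/ and /e/, so it voices to [g]. /ketakenium/ → kedagenium.
Rule 2 (post-nasal voicing): no segment meets the environment; /kedagenium/ is unchanged.
Rule 3 (intervocalic spirantization): /d/ is a stop between vowels /e/ and /a/, so it spirantizes to the fricative [z]. /kedagenium/ → kezagenium.
Rule 4 (final a-epenthesis): the form ends in the consonant /m/, so [a] is inserted word-finally. /kezagenium/ → kezageniuma.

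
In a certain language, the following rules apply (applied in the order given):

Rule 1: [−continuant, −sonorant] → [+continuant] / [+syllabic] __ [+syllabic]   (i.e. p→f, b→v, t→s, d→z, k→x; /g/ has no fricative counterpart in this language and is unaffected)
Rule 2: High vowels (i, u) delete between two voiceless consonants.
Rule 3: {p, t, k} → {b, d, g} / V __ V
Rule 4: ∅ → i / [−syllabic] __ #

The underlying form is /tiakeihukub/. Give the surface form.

tiaxeihxubi

Rule 1 (intervocalic spirantization): /k/ is a stop between vowels /a/ and /e/, so it spirantizes to the fricative [x]. /k/ is a stop between vowels /u/ and /u/, so it spirantizes to the fricative [x]. /tiakeihukub/ → tiaxeihuxub.
Rule 2 (high vowel syncope): /u/ is a high vowel flanked by voiceless consonants /h/ and /x/, so it deletes. /tiaxeihuxub/ → tiaxeihxub.
Rule 3 (intervocalic voicing): no segment meets the environment; /tiaxeihxub/ is unchanged.
Rule 4 (final i-epenthesis): the form ends in the consonant /b/, so [i] is inserted word-finally. /tiaxeihxub/ → tiaxeihxubi.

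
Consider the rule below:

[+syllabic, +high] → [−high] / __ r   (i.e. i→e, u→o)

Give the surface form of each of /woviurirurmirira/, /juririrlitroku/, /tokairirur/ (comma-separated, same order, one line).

woviorerormerera, jorererlitroku, tokaereror

/woviurirurmirira/: /u/ is a high vowel immediately before /r/, so it lowers to [o]. /i/ is a high vowel immediately before /r/, so it lowers to [e]. /u/ is a high vowel immediately before /r/, so it lowers to [o]. /i/ is a high vowel immediately before /r/, so it lowers to [e]. /i/ is a high vowel immediately before /r/, so it lowers to [e]. → [woviorerormerera].
/juririrlitroku/: /u/ is a high vowel immediately before /r/, so it lowers to [o]. /i/ is a high vowel immediately before /r/, so it lowers to [e]. /i/ is a high vowel immediately before /r/, so it lowers to [e]. → [jorererlitroku].
/tokairirur/: /i/ is a high vowel immediately before /r/, so it lowers to [e]. /i/ is a high vowel immediately before /r/, so it lowers to [e]. /u/ is a high vowel immediately before /r/, so it lowers to [o]. → [tokaereror].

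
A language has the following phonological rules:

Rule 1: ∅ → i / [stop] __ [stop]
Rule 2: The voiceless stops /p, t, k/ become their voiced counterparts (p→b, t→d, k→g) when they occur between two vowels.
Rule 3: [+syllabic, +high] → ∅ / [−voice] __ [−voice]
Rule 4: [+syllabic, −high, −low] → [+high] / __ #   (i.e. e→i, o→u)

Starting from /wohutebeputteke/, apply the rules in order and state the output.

Rule 1 (stop-cluster i-epenthesis): /t/ and /t/ form a stop–stop cluster, so [i] is inserted between them. /wohutebeputteke/ → wohutebeputiteke.
Rule 2 (intervocalic voicing): /t/ is a voiceless stop between vowels /u/ and /e/, so it voices to [d]. /p/ is a voiceless stop between vowels /e/ and /u/, so it voices to [b]. /t/ is a voiceless stop between vowels /u/ and /i/, so it voices to [d]. /t/ is a voiceless stop between vowels /i/ and /e/, so it voices to [d]. /k/ is a voiceless stop between vowels /e/ and /e/, so it voices to [g]. /wohutebeputiteke/ → wohudebebudidege.
Rule 3 (high vowel syncope): no segment meets the environment; /wohudebebudidege/ is unchanged.
Rule 4 (final vowel raising): /e/ is a mid vowel in word-final position, so it raises to [i]. /wohudebebudidege/ → wohudebebudidegi.

wohudebebudidegi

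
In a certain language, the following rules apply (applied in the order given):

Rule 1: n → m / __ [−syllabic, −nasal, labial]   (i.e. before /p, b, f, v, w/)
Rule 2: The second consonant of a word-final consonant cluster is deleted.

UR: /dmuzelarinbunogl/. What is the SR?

Rule 1 (nasal place assimilation): /n/ precedes the labial consonant /b/, so it assimilates in place to [m]. /dmuzelarinbunogl/ → dmuzelarimbunogl.
Rule 2 (final cluster simplification): /l/ is the second consonant of a word-final cluster /gl/, so it deletes. /dmuzelarimbunogl/ → dmuzelarimbunog.

dmuzelarimbunog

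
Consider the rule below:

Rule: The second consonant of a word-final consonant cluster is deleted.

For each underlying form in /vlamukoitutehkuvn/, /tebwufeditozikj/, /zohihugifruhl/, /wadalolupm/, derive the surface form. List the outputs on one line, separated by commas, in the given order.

/vlamukoitutehkuvn/: /n/ is the second consonant of a word-final cluster /vn/, so it deletes. → [vlamukoitutehkuv].
/tebwufeditozikj/: /j/ is the second consonant of a word-final cluster /kj/, so it deletes. → [tebwufeditozik].
/zohihugifruhl/: /l/ is the second consonant of a word-final cluster /hl/, so it deletes. → [zohihugifruh].
/wadalolupm/: /m/ is the second consonant of a word-final cluster /pm/, so it deletes. → [wadalolup].

vlamukoitutehkuv, tebwufeditozik, zohihugifruh, wadalolup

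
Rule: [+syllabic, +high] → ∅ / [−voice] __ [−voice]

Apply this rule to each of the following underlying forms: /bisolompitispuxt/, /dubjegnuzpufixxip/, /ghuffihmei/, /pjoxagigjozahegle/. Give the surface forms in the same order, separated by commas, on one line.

bisolomptspxt, dubjegnuzpfxxp, ghffhmei, pjoxagigjozahegle

/bisolompitispuxt/: /i/ is a high vowel flanked by voiceless consonants /p/ and /t/, so it deletes. /i/ is a high vowel flanked by voiceless consonants /t/ and /s/, so it deletes. /u/ is a high vowel flanked by voiceless consonants /p/ and /x/, so it deletes. → [bisolomptspxt].
/dubjegnuzpufixxip/: /u/ is a high vowel flanked by voiceless consonants /p/ and /f/, so it deletes. /i/ is a high vowel flanked by voiceless consonants /f/ and /x/, so it deletes. /i/ is a high vowel flanked by voiceless consonants /x/ and /p/, so it deletes. → [dubjegnuzpfxxp].
/ghuffihmei/: /u/ is a high vowel flanked by voiceless consonants /h/ and /f/, so it deletes. /i/ is a high vowel flanked by voiceless consonants /f/ and /h/, so it deletes. → [ghffhmei].
/pjoxagigjozahegle/: the rule's environment is not met; surfaces unchanged as [pjoxagigjozahegle].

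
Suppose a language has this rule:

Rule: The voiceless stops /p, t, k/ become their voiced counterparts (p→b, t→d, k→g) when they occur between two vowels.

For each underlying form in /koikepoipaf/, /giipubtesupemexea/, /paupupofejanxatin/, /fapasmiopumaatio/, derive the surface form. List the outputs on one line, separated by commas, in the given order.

koigeboibaf, giibubtesubemexea, paububofejanxadin, fabasmiobumaadio

/koikepoipaf/: /k/ is a voiceless stop between vowels /i/ and /e/, so it voices to [g]. /p/ is a voiceless stop between vowels /e/ and /o/, so it voices to [b]. /p/ is a voiceless stop between vowels /i/ and /a/, so it voices to [b]. → [koigeboibaf].
/giipubtesupemexea/: /p/ is a voiceless stop between vowels /i/ and /u/, so it voices to [b]. /p/ is a voiceless stop between vowels /u/ and /e/, so it voices to [b]. → [giibubtesubemexea].
/paupupofejanxatin/: /p/ is a voiceless stop between vowels /u/ and /u/, so it voices to [b]. /p/ is a voiceless stop between vowels /u/ and /o/, so it voices to [b]. /t/ is a voiceless stop between vowels /a/ and /i/, so it voices to [d]. → [paububofejanxadin].
/fapasmiopumaatio/: /p/ is a voiceless stop between vowels /a/ and /a/, so it voices to [b]. /p/ is a voiceless stop between vowels /o/ and /u/, so it voices to [b]. /t/ is a voiceless stop between vowels /a/ and /i/, so it voices to [d]. → [fabasmiobumaadio].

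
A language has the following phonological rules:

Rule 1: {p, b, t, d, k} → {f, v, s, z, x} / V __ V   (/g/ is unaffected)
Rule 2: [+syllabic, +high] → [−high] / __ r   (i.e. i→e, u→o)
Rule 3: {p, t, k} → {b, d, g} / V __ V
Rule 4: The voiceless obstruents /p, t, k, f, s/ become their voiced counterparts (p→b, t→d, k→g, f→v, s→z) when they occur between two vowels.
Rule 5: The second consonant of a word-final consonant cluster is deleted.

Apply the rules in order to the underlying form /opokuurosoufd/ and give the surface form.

ovoxuorozouf

Rule 1 (intervocalic spirantization): /p/ is a stop between vowels /o/ and /o/, so it spirantizes to the fricative [f]. /k/ is a stop between vowels /o/ and /u/, so it spirantizes to the fricative [x]. /opokuurosoufd/ → ofoxuurosoufd.
Rule 2 (pre-rhotic lowering): /u/ is a high vowel immediately before /r/, so it lowers to [o]. /ofoxuurosoufd/ → ofoxuorosoufd.
Rule 3 (intervocalic voicing): no segment meets the environment; /ofoxuorosoufd/ is unchanged.
Rule 4 (intervocalic voicing): /f/ is a voiceless obstruent between vowels /o/ and /o/, so it voices to [v]. /s/ is a voiceless obstruent between vowels /o/ and /o/, so it voices to [z]. /ofoxuorosoufd/ → ovoxuorozoufd.
Rule 5 (final cluster simplification): /d/ is the second consonant of a word-final cluster /fd/, so it deletes. /ovoxuorozoufd/ → ovoxuorozouf.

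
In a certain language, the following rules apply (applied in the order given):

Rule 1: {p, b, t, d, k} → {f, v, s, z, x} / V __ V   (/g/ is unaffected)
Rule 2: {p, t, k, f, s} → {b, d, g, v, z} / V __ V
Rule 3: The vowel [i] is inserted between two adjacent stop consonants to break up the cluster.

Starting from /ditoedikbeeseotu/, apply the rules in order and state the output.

Rule 1 (intervocalic spirantization): /t/ is a stop between vowels /i/ and /o/, so it spirantizes to the fricative [s]. /d/ is a stop between vowels /e/ and /i/, so it spirantizes to the fricative [z]. /t/ is a stop between vowels /o/ and /u/, so it spirantizes to the fricative [s]. /ditoedikbeeseotu/ → disoezikbeeseosu.
Rule 2 (intervocalic voicing): /s/ is a voiceless obstruent between vowels /i/ and /o/, so it voices to [z]. /s/ is a voiceless obstruent between vowels /e/ and /e/, so it voices to [z]. /s/ is a voiceless obstruent between vowels /o/ and /u/, so it voices to [z]. /disoezikbeeseosu/ → dizoezikbeezeozu.
Rule 3 (stop-cluster i-epenthesis): /k/ and /b/ form a stop–stop cluster, so [i] is inserted between them. /dizoezikbeezeozu/ → dizoezikibeezeozu.

dizoezikibeezeozu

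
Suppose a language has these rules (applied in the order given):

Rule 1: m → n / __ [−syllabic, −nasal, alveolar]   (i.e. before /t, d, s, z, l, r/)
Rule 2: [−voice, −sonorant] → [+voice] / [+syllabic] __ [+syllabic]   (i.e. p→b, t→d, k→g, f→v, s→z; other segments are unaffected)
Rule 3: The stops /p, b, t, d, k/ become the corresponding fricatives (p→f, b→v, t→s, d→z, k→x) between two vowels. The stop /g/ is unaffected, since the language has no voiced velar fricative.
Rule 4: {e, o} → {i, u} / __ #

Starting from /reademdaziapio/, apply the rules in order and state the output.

reazendaziaviu

Rule 1 (nasal place assimilation): /m/ precedes the alveolar consonant /d/, so it assimilates in place to [n]. /reademdaziapio/ → readendaziapio.
Rule 2 (intervocalic voicing): /p/ is a voiceless obstruent between vowels /a/ and /i/, so it voices to [b]. /readendaziapio/ → readendaziabio.
Rule 3 (intervocalic spirantization): /d/ is a stop between vowels /a/ and /e/, so it spirantizes to the fricative [z]. /b/ is a stop between vowels /a/ and /i/, so it spirantizes to the fricative [v]. /readendaziabio/ → reazendaziavio.
Rule 4 (final vowel raising): /o/ is a mid vowel in word-final position, so it raises to [u]. /reazendaziavio/ → reazendaziaviu.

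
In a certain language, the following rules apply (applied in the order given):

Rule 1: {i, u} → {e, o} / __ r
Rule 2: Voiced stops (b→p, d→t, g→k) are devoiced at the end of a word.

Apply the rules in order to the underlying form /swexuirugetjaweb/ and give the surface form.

swexuerugetjawep

Rule 1 (pre-rhotic lowering): /i/ is a high vowel immediately before /r/, so it lowers to [e]. /swexuirugetjaweb/ → swexuerugetjaweb.
Rule 2 (final devoicing): /b/ is a voiced stop in word-final position, so it devoices to [p]. /swexuerugetjaweb/ → swexuerugetjawep.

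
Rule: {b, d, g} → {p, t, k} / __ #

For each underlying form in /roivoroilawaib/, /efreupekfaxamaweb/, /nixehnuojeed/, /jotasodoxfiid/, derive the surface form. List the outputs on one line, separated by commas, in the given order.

roivoroilawaip, efreupekfaxamawep, nixehnuojeet, jotasodoxfiit

/roivoroilawaib/: /b/ is a voiced stop in word-final position, so it devoices to [p]. → [roivoroilawaip].
/efreupekfaxamaweb/: /b/ is a voiced stop in word-final position, so it devoices to [p]. → [efreupekfaxamawep].
/nixehnuojeed/: /d/ is a voiced stop in word-final position, so it devoices to [t]. → [nixehnuojeet].
/jotasodoxfiid/: /d/ is a voiced stop in word-final position, so it devoices to [t]. → [jotasodoxfiit].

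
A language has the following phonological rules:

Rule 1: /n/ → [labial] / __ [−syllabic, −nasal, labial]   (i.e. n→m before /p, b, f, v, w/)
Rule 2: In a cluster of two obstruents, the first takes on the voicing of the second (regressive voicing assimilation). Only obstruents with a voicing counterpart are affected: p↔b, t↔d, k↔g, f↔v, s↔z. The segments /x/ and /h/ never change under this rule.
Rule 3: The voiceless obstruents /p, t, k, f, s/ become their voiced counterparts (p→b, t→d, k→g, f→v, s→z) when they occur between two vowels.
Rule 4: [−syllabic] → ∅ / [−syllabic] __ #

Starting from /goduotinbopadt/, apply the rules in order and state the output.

goduodimbobat

Rule 1 (nasal place assimilation): /n/ precedes the labial consonant /b/, so it assimilates in place to [m]. /goduotinbopadt/ → goduotimbopadt.
Rule 2 (regressive voicing assimilation): /d/ precedes the voiceless obstruent /t/, so it devoices to [t] by assimilation. /goduotimbopadt/ → goduotimbopatt.
Rule 3 (intervocalic voicing): /t/ is a voiceless obstruent between vowels /o/ and /i/, so it voices to [d]. /p/ is a voiceless obstruent between vowels /o/ and /a/, so it voices to [b]. /goduotimbopatt/ → goduodimbobatt.
Rule 4 (final cluster simplification): /t/ is the second consonant of a word-final cluster /tt/, so it deletes. /goduodimbobatt/ → goduodimbobat.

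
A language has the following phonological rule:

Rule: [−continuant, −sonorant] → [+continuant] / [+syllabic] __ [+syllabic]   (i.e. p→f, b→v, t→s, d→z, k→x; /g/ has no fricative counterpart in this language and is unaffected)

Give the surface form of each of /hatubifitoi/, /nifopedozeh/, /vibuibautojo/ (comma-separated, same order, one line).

hasuvifisoi, nifofezozeh, vivuivausojo

/hatubifitoi/: /t/ is a stop between vowels /a/ and /u/, so it spirantizes to the fricative [s]. /b/ is a stop between vowels /u/ and /i/, so it spirantizes to the fricative [v]. /t/ is a stop between vowels /i/ and /o/, so it spirantizes to the fricative [s]. → [hasuvifisoi].
/nifopedozeh/: /p/ is a stop between vowels /o/ and /e/, so it spirantizes to the fricative [f]. /d/ is a stop between vowels /e/ and /o/, so it spirantizes to the fricative [z]. → [nifofezozeh].
/vibuibautojo/: /b/ is a stop between vowels /i/ and /u/, so it spirantizes to the fricative [v]. /b/ is a stop between vowels /i/ and /a/, so it spirantizes to the fricative [v]. /t/ is a stop between vowels /u/ and /o/, so it spirantizes to the fricative [s]. → [vivuivausojo].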